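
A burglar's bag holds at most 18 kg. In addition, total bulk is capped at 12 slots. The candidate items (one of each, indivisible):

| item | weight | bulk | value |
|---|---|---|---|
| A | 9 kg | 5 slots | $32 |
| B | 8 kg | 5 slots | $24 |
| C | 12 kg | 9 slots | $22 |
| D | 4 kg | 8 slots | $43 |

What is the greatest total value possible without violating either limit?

Feasible sets respecting both limits:
- A+B: weight 17, bulk 10, value 56
- D: weight 4, bulk 8, value 43
- A: weight 9, bulk 5, value 32
Best: $56.

$56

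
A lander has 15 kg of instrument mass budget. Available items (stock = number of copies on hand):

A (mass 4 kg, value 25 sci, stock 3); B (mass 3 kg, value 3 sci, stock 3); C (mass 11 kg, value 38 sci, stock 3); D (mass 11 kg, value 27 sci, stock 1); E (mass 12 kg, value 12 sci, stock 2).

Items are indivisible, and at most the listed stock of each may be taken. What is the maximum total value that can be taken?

Best selections within mass 15 and stock limits:
- 3×A + 1×B: mass 15, value 78
- 3×A: mass 12, value 75
- 1×A + 1×C: mass 15, value 63
Best: 78 sci.

78 sci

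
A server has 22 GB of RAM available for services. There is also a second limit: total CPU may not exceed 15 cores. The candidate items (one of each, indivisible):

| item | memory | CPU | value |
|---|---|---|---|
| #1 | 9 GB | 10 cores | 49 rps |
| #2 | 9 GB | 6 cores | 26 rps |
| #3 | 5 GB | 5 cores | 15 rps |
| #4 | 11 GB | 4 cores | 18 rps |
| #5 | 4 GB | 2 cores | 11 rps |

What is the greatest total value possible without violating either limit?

Feasible sets respecting both limits:
- #1+#4: memory 20, CPU 14, value 67
- #1+#3: memory 14, CPU 15, value 64
- #1+#5: memory 13, CPU 12, value 60
Best: 67 rps.

67 rps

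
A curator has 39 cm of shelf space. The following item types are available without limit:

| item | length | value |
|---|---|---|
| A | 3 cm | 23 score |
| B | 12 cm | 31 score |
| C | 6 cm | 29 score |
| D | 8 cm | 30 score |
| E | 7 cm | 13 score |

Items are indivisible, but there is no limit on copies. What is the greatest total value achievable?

299 score

Best value-per-unit is A at 23/3, and filling with it alone uses length 13×3=39. No mix of the others beats 13×23 = 299.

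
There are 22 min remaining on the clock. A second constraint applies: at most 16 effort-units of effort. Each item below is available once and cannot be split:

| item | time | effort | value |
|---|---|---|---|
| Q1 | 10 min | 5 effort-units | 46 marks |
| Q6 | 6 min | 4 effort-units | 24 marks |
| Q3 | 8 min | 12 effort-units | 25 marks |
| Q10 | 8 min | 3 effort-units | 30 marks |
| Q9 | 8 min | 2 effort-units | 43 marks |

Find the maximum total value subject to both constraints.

97 marks

Feasible sets respecting both limits:
- Q6+Q10+Q9: time 22, effort 9, value 97
- Q1+Q9: time 18, effort 7, value 89
- Q1+Q10: time 18, effort 8, value 76
Best: 97 marks.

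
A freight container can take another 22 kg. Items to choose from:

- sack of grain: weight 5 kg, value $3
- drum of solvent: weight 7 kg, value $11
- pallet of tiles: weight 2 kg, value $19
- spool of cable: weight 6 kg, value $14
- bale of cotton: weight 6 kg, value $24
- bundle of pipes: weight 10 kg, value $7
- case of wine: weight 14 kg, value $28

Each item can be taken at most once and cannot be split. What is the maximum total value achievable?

$71

This is a 0/1 knapsack; check combinations near the capacity.
- pallet of tiles+bale of cotton+case of wine: weight 2+6+14=22, value 19+24+28=71
- drum of solvent+pallet of tiles+spool of cable+bale of cotton: weight 7+2+6+6=21, value 11+19+14+24=68
- pallet of tiles+spool of cable+case of wine: weight 2+6+14=22, value 19+14+28=61
- sack of grain+pallet of tiles+spool of cable+bale of cotton: weight 5+2+6+6=19, value 3+19+14+24=60
- pallet of tiles+spool of cable+bale of cotton: weight 2+6+6=14, value 19+14+24=57
Best: $71.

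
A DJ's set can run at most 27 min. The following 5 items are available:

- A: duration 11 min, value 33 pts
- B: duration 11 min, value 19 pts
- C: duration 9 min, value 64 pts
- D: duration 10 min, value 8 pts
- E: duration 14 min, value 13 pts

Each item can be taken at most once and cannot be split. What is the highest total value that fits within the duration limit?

97 pts

Check high-value combinations within 27 min:
- A+C: duration 11+9=20, value 33+64=97
- B+C: duration 11+9=20, value 19+64=83
- C+E: duration 9+14=23, value 64+13=77
- C+D: duration 9+10=19, value 64+8=72
- C: duration 9, value 64
Best: 97 pts.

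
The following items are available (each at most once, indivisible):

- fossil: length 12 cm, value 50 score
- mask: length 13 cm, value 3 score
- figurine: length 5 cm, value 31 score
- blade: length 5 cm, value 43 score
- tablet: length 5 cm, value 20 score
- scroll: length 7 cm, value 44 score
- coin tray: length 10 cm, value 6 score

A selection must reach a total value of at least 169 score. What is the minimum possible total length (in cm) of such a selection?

Subsets with value ≥ 169, sorted by total length:
- fossil+figurine+blade+tablet+scroll: length 34, value 188
- fossil+figurine+blade+scroll+coin tray: length 39, value 174
- fossil+mask+figurine+blade+scroll: length 42, value 171
- fossil+figurine+blade+tablet+scroll+coin tray: length 44, value 194
Minimum length: 34 cm.

34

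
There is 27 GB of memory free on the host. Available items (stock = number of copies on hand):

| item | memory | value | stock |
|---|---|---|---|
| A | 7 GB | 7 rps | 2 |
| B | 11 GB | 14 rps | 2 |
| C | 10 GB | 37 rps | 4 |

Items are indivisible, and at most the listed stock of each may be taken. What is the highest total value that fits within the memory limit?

81 rps

Top feasible selections:
- 1×A + 2×C: memory 27, value 81
- 2×C: memory 20, value 74
- 1×B + 1×C: memory 21, value 51
Best: 81 rps.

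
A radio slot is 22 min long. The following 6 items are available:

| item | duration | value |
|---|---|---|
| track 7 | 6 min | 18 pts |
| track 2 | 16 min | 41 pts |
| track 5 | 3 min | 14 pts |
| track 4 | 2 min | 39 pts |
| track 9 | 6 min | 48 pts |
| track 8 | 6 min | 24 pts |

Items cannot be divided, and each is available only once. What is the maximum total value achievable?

129 pts

Check high-value combinations within 22 min:
- track 7+track 4+track 9+track 8: duration 6+2+6+6=20, value 18+39+48+24=129
- track 5+track 4+track 9+track 8: duration 3+2+6+6=17, value 14+39+48+24=125
- track 7+track 5+track 4+track 9: duration 6+3+2+6=17, value 18+14+39+48=119
- track 4+track 9+track 8: duration 2+6+6=14, value 39+48+24=111
- track 7+track 4+track 9: duration 6+2+6=14, value 18+39+48=105
Best: 129 pts.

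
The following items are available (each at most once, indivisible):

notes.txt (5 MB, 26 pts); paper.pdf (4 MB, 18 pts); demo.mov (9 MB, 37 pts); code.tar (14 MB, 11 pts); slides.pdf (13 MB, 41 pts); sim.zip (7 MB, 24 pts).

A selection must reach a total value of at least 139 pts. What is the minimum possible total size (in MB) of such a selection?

Subsets with value ≥ 139, sorted by total size:
- notes.txt+paper.pdf+demo.mov+slides.pdf+sim.zip: size 38, value 146
- notes.txt+demo.mov+code.tar+slides.pdf+sim.zip: size 48, value 139
- notes.txt+paper.pdf+demo.mov+code.tar+slides.pdf+sim.zip: size 52, value 157
Minimum size: 38 MB.

38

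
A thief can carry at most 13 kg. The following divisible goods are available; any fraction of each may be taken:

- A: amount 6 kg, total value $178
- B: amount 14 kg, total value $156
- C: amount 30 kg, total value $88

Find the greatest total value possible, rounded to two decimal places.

Take in order of value per unit:
- A (178/6 per unit): all 6 → value 178, running total 178.00
- B (156/14 per unit): 7 of 14 → value 7×156/14 = 78.0000, running total 256.00
Total 256.00.

256.00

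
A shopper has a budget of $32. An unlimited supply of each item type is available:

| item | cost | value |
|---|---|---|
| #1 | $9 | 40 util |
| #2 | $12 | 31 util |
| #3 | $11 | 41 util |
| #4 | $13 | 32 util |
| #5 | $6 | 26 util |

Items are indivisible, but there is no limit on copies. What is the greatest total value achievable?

Best value-per-unit is #1 at 40/9; filling with it alone gives 3×40 = 120.
Optimal mix: 1×#1 + 1×#3 + 2×#5 → cost 32, value 133.

133 util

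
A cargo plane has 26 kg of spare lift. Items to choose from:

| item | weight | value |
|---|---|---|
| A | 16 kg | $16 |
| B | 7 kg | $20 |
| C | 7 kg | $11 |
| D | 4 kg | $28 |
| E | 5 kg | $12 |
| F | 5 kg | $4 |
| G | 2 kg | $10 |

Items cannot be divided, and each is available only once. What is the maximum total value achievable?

$81

Check high-value combinations within 26 kg:
- B+C+D+E+G: weight 7+7+4+5+2=25, value 20+11+28+12+10=81
- B+D+E+F+G: weight 7+4+5+5+2=23, value 20+28+12+4+10=74
- B+C+D+F+G: weight 7+7+4+5+2=25, value 20+11+28+4+10=73
- B+C+D+E: weight 7+7+4+5=23, value 20+11+28+12=71
Best: $81.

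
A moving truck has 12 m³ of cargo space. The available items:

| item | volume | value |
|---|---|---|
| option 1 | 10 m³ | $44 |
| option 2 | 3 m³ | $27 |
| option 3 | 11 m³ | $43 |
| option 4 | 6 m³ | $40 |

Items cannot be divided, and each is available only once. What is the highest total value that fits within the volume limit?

Check high-value combinations within 12 m³:
- option 2+option 4: volume 3+6=9, value 27+40=67
- option 1: volume 10, value 44
- option 3: volume 11, value 43
Best: $67.

$67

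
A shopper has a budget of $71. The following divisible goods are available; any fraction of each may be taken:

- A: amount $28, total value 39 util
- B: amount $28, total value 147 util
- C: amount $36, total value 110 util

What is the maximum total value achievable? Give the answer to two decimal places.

266.75

Take in order of value per unit:
- B (147/28 per unit): all 28 → value 147, running total 147.00
- C (110/36 per unit): all 36 → value 110, running total 257.00
- A (39/28 per unit): 7 of 28 → value 7×39/28 = 9.7500, running total 266.75
Total 266.75.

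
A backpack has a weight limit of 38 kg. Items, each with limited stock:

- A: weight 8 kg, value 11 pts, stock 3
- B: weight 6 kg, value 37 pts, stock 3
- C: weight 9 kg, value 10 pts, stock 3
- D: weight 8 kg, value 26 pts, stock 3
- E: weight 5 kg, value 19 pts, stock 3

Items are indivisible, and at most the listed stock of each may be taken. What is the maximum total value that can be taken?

Best selections within weight 38 and stock limits:
- 3×B + 1×D + 2×E: weight 36, value 175
- 3×B + 3×E: weight 33, value 168
Best: 175 pts.

175 pts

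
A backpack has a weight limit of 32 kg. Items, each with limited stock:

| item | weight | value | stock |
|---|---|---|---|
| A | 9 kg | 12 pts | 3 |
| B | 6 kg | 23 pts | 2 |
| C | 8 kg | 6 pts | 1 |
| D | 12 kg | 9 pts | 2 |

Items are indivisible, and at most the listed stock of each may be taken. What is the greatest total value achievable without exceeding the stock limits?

70 pts

Top feasible selections:
- 2×A + 2×B: weight 30, value 70
- 1×A + 2×B + 1×C: weight 29, value 64
- 2×B + 1×C + 1×D: weight 32, value 61
Best: 70 pts.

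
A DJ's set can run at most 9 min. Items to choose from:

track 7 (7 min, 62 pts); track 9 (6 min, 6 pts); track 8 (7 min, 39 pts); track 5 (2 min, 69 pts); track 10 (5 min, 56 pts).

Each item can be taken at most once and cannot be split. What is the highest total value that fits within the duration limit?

Check high-value combinations within 9 min:
- track 7+track 5: duration 7+2=9, value 62+69=131
- track 5+track 10: duration 2+5=7, value 69+56=125
- track 8+track 5: duration 7+2=9, value 39+69=108
- track 9+track 5: duration 6+2=8, value 6+69=75
Best: 131 pts.

131 pts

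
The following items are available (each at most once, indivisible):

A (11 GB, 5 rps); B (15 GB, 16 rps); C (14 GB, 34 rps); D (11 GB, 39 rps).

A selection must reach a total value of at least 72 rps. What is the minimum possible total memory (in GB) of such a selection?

25

Subsets with value ≥ 72, sorted by total memory:
- C+D: memory 25, value 73
- A+C+D: memory 36, value 78
- B+C+D: memory 40, value 89
Minimum memory: 25 GB.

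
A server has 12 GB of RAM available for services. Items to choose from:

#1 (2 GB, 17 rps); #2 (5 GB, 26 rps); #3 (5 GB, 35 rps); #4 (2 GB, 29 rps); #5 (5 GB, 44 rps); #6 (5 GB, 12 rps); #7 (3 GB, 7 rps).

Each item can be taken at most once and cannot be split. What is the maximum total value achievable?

This is a 0/1 knapsack; check combinations near the capacity.
- #3+#4+#5: memory 5+2+5=12, value 35+29+44=108
- #2+#4+#5: memory 5+2+5=12, value 26+29+44=99
- #1+#4+#5+#7: memory 2+2+5+3=12, value 17+29+44+7=97
- #1+#3+#5: memory 2+5+5=12, value 17+35+44=96
Best: 108 rps.

108 rps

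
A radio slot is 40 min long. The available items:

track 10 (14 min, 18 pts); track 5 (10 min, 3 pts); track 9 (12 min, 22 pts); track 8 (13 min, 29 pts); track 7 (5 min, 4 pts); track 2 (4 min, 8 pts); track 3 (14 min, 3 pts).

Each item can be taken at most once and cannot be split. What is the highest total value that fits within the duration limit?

Check high-value combinations within 40 min:
- track 10+track 9+track 8: duration 14+12+13=39, value 18+22+29=69
- track 9+track 8+track 7+track 2: duration 12+13+5+4=34, value 22+29+4+8=63
- track 5+track 9+track 8+track 2: duration 10+12+13+4=39, value 3+22+29+8=62
- track 9+track 8+track 2: duration 12+13+4=29, value 22+29+8=59
- track 10+track 8+track 7+track 2: duration 14+13+5+4=36, value 18+29+4+8=59
Best: 69 pts.

69 pts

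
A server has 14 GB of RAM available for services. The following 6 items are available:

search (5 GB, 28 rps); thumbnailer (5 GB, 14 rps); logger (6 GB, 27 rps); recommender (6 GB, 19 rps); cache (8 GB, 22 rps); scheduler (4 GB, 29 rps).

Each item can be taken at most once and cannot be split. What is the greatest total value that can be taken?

71 rps

Check high-value combinations within 14 GB:
- search+thumbnailer+scheduler: memory 5+5+4=14, value 28+14+29=71
- search+scheduler: memory 5+4=9, value 28+29=57
- logger+scheduler: memory 6+4=10, value 27+29=56
- search+logger: memory 5+6=11, value 28+27=55
Best: 71 rps.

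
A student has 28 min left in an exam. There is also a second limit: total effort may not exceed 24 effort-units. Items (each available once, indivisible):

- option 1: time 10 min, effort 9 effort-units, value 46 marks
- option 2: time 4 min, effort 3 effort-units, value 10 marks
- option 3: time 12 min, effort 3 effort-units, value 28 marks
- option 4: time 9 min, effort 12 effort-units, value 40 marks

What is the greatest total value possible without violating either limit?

Feasible sets respecting both limits:
- option 1+option 2+option 4: time 23, effort 24, value 96
- option 1+option 4: time 19, effort 21, value 86
- option 1+option 2+option 3: time 26, effort 15, value 84
- option 2+option 3+option 4: time 25, effort 18, value 78
Best: 96 marks.

96 marks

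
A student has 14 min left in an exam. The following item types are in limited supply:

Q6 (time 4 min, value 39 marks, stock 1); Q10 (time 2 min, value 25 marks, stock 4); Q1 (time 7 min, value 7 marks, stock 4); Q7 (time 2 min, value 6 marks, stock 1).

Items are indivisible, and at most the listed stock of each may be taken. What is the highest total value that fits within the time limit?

145 marks

Best selections within time 14 and stock limits:
- 1×Q6 + 4×Q10 + 1×Q7: time 14, value 145
- 1×Q6 + 4×Q10: time 12, value 139
- 1×Q6 + 3×Q10 + 1×Q7: time 12, value 120
- 1×Q6 + 3×Q10: time 10, value 114
Best: 145 marks.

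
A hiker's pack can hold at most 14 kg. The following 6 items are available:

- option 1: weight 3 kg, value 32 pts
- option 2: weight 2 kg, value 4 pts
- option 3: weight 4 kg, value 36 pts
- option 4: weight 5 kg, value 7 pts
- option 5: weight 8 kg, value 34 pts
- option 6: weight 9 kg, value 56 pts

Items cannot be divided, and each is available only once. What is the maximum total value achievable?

92 pts

Check high-value combinations within 14 kg:
- option 3+option 6: weight 4+9=13, value 36+56=92
- option 1+option 2+option 6: weight 3+2+9=14, value 32+4+56=92
- option 1+option 6: weight 3+9=12, value 32+56=88
- option 1+option 2+option 3+option 4: weight 3+2+4+5=14, value 32+4+36+7=79
Best: 92 pts.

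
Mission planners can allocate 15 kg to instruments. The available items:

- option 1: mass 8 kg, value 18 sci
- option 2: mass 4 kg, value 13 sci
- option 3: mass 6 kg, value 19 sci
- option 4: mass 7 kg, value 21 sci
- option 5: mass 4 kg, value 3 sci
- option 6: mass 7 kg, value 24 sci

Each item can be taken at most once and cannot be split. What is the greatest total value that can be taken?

This is a 0/1 knapsack; check combinations near the capacity.
- option 4+option 6: mass 7+7=14, value 21+24=45
- option 3+option 6: mass 6+7=13, value 19+24=43
- option 1+option 6: mass 8+7=15, value 18+24=42
Best: 45 sci.

45 sci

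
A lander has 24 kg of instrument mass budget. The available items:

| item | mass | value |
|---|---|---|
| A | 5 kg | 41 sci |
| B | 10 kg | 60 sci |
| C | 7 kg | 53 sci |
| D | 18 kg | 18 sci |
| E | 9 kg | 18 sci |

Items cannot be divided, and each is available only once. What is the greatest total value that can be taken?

154 sci

Check high-value combinations within 24 kg:
- A+B+C: mass 5+10+7=22, value 41+60+53=154
- A+B+E: mass 5+10+9=24, value 41+60+18=119
- B+C: mass 10+7=17, value 60+53=113
- A+C+E: mass 5+7+9=21, value 41+53+18=112
- A+B: mass 5+10=15, value 41+60=101
Best: 154 sci.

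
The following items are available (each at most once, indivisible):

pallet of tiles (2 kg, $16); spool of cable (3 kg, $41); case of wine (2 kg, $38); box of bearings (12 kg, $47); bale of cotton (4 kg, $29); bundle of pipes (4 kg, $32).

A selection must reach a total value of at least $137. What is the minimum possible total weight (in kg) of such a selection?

Subsets with value ≥ 137, sorted by total weight:
- spool of cable+case of wine+bale of cotton+bundle of pipes: weight 13, value 140
- pallet of tiles+spool of cable+case of wine+bale of cotton+bundle of pipes: weight 15, value 156
- pallet of tiles+spool of cable+case of wine+box of bearings: weight 19, value 142
- spool of cable+case of wine+box of bearings+bundle of pipes: weight 21, value 158
Minimum weight: 13 kg.

13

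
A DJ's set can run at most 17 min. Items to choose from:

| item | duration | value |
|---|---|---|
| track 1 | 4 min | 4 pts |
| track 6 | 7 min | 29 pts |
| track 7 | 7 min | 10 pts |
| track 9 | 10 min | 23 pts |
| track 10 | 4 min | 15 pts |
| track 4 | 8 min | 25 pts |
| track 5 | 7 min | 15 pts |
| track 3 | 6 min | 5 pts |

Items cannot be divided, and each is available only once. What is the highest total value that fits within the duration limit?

This is a 0/1 knapsack; check combinations near the capacity.
- track 6+track 4: duration 7+8=15, value 29+25=54
- track 6+track 9: duration 7+10=17, value 29+23=52
- track 6+track 10+track 3: duration 7+4+6=17, value 29+15+5=49
Best: 54 pts.

54 pts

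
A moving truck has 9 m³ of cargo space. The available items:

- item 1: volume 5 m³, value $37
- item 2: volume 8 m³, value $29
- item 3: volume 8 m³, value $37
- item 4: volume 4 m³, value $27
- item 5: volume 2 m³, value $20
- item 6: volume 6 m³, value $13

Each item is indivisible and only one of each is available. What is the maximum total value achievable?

$64

This is a 0/1 knapsack; check combinations near the capacity.
- item 1+item 4: volume 5+4=9, value 37+27=64
- item 1+item 5: volume 5+2=7, value 37+20=57
- item 4+item 5: volume 4+2=6, value 27+20=47
- item 1: volume 5, value 37
Best: $64.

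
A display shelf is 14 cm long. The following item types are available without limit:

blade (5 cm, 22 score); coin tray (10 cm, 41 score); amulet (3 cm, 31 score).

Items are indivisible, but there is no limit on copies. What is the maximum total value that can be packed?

124 score

Best value-per-unit is amulet at 31/3, and filling with it alone uses length 4×3=12. No mix of the others beats 4×31 = 124.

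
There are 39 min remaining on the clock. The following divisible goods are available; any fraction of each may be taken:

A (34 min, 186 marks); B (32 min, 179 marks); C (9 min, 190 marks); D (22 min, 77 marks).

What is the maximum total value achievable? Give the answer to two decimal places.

357.81

Take in order of value per unit:
- C (190/9 per unit): all 9 → value 190, running total 190.00
- B (179/32 per unit): 30 of 32 → value 30×179/32 = 167.8125, running total 357.81
Total 357.81.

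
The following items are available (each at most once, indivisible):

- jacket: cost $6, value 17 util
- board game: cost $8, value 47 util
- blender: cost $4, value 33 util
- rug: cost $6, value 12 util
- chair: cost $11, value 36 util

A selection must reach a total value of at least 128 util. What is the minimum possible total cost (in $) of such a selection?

29

Subsets with value ≥ 128, sorted by total cost:
- jacket+board game+blender+chair: cost 29, value 133
- board game+blender+rug+chair: cost 29, value 128
- jacket+board game+blender+rug+chair: cost 35, value 145
Minimum cost: 29 $.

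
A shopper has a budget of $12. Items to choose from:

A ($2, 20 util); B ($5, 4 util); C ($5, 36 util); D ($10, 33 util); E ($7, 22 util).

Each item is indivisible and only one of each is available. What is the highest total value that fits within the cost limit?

Check high-value combinations within $12:
- A+B+C: cost 2+5+5=12, value 20+4+36=60
- C+E: cost 5+7=12, value 36+22=58
- A+C: cost 2+5=7, value 20+36=56
- A+D: cost 2+10=12, value 20+33=53
Best: 60 util.

60 util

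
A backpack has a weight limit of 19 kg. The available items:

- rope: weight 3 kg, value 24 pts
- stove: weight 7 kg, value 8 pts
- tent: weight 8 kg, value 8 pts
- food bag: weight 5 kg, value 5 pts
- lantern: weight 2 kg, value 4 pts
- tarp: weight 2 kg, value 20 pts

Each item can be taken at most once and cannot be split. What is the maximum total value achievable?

Check high-value combinations within 19 kg:
- rope+stove+food bag+lantern+tarp: weight 3+7+5+2+2=19, value 24+8+5+4+20=61
- rope+stove+food bag+tarp: weight 3+7+5+2=17, value 24+8+5+20=57
- rope+tent+food bag+tarp: weight 3+8+5+2=18, value 24+8+5+20=57
Best: 61 pts.

61 pts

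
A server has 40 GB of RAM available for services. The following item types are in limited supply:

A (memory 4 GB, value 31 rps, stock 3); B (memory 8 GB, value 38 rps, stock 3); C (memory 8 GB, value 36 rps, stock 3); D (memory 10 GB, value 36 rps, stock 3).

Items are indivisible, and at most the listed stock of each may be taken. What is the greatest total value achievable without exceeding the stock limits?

Best selections within memory 40 and stock limits:
- 2×A + 3×B + 1×C: memory 40, value 212
- 2×A + 2×B + 2×C: memory 40, value 210
- 2×A + 1×B + 3×C: memory 40, value 208
- 3×A + 3×B: memory 36, value 207
Best: 212 rps.

212 rps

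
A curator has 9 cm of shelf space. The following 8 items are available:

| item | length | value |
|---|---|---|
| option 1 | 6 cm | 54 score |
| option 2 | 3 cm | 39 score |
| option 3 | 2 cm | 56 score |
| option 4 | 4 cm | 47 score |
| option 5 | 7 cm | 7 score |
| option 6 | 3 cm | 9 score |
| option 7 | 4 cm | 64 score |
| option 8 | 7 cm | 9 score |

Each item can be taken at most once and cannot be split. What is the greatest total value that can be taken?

159 score

Check high-value combinations within 9 cm:
- option 2+option 3+option 7: length 3+2+4=9, value 39+56+64=159
- option 2+option 3+option 4: length 3+2+4=9, value 39+56+47=142
- option 3+option 6+option 7: length 2+3+4=9, value 56+9+64=129
- option 3+option 7: length 2+4=6, value 56+64=120
Best: 159 score.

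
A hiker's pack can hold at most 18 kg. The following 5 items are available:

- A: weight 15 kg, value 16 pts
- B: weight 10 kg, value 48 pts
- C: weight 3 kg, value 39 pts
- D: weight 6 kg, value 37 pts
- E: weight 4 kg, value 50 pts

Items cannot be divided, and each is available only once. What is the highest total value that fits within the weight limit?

Check high-value combinations within 18 kg:
- B+C+E: weight 10+3+4=17, value 48+39+50=137
- C+D+E: weight 3+6+4=13, value 39+37+50=126
- B+E: weight 10+4=14, value 48+50=98
- C+E: weight 3+4=7, value 39+50=89
- D+E: weight 6+4=10, value 37+50=87
Best: 137 pts.

137 pts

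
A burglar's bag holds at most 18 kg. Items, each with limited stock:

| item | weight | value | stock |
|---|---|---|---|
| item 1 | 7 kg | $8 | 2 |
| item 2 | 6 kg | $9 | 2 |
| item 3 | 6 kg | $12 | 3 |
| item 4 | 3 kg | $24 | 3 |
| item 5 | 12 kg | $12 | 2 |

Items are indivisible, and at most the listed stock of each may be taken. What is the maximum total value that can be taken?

$84

Top feasible selections:
- 1×item 3 + 3×item 4: weight 15, value 84
- 1×item 2 + 3×item 4: weight 15, value 81
- 1×item 1 + 3×item 4: weight 16, value 80
- 3×item 4: weight 9, value 72
Best: $84.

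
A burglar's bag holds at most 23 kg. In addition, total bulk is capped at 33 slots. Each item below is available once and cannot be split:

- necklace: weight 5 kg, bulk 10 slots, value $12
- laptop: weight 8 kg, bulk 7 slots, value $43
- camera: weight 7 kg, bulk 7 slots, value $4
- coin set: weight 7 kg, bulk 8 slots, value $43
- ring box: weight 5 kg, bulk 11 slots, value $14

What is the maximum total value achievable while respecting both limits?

Feasible sets respecting both limits:
- laptop+coin set+ring box: weight 20, bulk 26, value 100
- necklace+laptop+coin set: weight 20, bulk 25, value 98
- laptop+camera+coin set: weight 22, bulk 22, value 90
- laptop+coin set: weight 15, bulk 15, value 86
Best: $100.

$100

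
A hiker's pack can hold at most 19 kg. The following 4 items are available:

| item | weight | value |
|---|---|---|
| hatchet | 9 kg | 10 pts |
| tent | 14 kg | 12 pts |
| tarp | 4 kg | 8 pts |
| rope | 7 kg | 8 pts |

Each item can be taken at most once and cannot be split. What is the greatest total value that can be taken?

Check high-value combinations within 19 kg:
- tent+tarp: weight 14+4=18, value 12+8=20
- hatchet+tarp: weight 9+4=13, value 10+8=18
- hatchet+rope: weight 9+7=16, value 10+8=18
- tarp+rope: weight 4+7=11, value 8+8=16
- tent: weight 14, value 12
Best: 20 pts.

20 pts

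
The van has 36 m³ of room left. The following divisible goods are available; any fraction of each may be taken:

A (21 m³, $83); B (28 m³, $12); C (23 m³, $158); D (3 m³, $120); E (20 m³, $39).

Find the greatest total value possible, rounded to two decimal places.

317.52

Take in order of value per unit:
- D (120/3 per unit): all 3 → value 120, running total 120.00
- C (158/23 per unit): all 23 → value 158, running total 278.00
- A (83/21 per unit): 10 of 21 → value 10×83/21 = 39.5238, running total 317.52
Total 317.52.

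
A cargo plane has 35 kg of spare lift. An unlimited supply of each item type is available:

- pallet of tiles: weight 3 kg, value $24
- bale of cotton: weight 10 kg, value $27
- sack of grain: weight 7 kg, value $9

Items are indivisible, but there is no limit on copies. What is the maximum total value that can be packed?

$264

Best value-per-unit is pallet of tiles at 24/3, and filling with it alone uses weight 11×3=33. No mix of the others beats 11×24 = 264.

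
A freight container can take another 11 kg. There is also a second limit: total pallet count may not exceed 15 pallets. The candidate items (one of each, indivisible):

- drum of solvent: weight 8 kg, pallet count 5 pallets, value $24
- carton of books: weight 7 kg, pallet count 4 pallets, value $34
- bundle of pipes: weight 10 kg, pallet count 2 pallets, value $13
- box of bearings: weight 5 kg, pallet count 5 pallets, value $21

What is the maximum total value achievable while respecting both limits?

$34

Feasible sets respecting both limits:
- carton of books: weight 7, pallet count 4, value 34
- drum of solvent: weight 8, pallet count 5, value 24
- box of bearings: weight 5, pallet count 5, value 21
- bundle of pipes: weight 10, pallet count 2, value 13
Best: $34.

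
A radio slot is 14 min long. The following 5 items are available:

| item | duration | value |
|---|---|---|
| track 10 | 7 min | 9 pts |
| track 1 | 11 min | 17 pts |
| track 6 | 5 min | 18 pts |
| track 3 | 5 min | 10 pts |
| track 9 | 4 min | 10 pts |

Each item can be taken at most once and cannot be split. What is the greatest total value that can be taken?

38 pts

Check high-value combinations within 14 min:
- track 6+track 3+track 9: duration 5+5+4=14, value 18+10+10=38
- track 6+track 9: duration 5+4=9, value 18+10=28
- track 6+track 3: duration 5+5=10, value 18+10=28
Best: 38 pts.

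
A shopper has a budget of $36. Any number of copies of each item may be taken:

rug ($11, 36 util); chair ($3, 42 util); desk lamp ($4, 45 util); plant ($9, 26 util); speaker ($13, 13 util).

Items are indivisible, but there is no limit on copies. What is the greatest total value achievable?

504 util

Best value-per-unit is chair at 42/3, and filling with it alone uses cost 12×3=36. No mix of the others beats 12×42 = 504.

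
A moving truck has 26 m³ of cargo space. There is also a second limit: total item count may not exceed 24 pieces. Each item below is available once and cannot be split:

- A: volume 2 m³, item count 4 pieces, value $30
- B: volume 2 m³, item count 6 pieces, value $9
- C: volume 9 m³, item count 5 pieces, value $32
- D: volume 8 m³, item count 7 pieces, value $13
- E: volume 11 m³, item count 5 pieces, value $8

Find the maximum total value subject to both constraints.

$84

Feasible sets respecting both limits:
- A+B+C+D: volume 21, item count 22, value 84
- A+B+C+E: volume 24, item count 20, value 79
- A+C+D: volume 19, item count 16, value 75
- A+B+C: volume 13, item count 15, value 71
Best: $84.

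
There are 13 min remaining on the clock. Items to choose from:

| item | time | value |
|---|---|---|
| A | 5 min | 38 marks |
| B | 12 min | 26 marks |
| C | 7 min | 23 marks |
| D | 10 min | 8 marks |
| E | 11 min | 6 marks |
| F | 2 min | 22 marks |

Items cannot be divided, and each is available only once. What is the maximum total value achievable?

Check high-value combinations within 13 min:
- A+C: time 5+7=12, value 38+23=61
- A+F: time 5+2=7, value 38+22=60
- C+F: time 7+2=9, value 23+22=45
- A: time 5, value 38
Best: 61 marks.

61 marks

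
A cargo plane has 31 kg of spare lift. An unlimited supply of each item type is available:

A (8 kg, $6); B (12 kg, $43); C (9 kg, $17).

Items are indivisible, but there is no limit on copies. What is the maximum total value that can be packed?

Best value-per-unit is B at 43/12, and filling with it alone uses weight 2×12=24. No mix of the others beats 2×43 = 86.

$86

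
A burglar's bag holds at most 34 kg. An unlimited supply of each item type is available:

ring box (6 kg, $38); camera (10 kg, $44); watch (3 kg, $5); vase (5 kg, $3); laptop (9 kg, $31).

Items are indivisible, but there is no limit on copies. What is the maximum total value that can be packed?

$196

Best value-per-unit is ring box at 38/6; filling with it alone gives 5×38 = 190.
Optimal mix: 4×ring box + 1×camera → weight 34, value 196.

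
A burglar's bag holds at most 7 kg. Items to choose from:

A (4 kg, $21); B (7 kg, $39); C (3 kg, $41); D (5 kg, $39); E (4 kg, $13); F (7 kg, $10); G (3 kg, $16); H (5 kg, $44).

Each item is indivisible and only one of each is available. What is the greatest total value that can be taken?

Check high-value combinations within 7 kg:
- A+C: weight 4+3=7, value 21+41=62
- C+G: weight 3+3=6, value 41+16=57
- C+E: weight 3+4=7, value 41+13=54
- H: weight 5, value 44
Best: $62.

$62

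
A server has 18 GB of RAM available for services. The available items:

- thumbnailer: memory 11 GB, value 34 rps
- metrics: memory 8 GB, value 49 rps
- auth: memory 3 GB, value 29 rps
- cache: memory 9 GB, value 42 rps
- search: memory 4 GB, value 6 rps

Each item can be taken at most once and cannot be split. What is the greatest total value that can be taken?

This is a 0/1 knapsack; check combinations near the capacity.
- metrics+cache: memory 8+9=17, value 49+42=91
- metrics+auth+search: memory 8+3+4=15, value 49+29+6=84
- metrics+auth: memory 8+3=11, value 49+29=78
Best: 91 rps.

91 rps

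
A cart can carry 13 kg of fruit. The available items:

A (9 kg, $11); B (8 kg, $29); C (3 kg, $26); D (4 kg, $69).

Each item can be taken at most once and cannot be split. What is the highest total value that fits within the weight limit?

Check high-value combinations within 13 kg:
- B+D: weight 8+4=12, value 29+69=98
- C+D: weight 3+4=7, value 26+69=95
- A+D: weight 9+4=13, value 11+69=80
- D: weight 4, value 69
- B+C: weight 8+3=11, value 29+26=55
Best: $98.

$98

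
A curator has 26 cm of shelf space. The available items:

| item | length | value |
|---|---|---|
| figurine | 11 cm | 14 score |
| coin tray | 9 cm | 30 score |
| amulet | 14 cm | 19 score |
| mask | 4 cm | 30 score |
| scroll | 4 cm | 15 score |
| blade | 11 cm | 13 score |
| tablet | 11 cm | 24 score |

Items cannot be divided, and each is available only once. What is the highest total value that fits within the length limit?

Check high-value combinations within 26 cm:
- coin tray+mask+tablet: length 9+4+11=24, value 30+30+24=84
- coin tray+mask+scroll: length 9+4+4=17, value 30+30+15=75
- figurine+coin tray+mask: length 11+9+4=24, value 14+30+30=74
- coin tray+mask+blade: length 9+4+11=24, value 30+30+13=73
- mask+scroll+tablet: length 4+4+11=19, value 30+15+24=69
Best: 84 score.

84 score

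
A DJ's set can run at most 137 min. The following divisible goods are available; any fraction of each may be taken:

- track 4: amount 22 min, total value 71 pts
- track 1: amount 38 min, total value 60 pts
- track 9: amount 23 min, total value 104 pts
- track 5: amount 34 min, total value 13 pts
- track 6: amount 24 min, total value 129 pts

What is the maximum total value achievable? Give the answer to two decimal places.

Take in order of value per unit:
- track 6 (129/24 per unit): all 24 → value 129, running total 129.00
- track 9 (104/23 per unit): all 23 → value 104, running total 233.00
- track 4 (71/22 per unit): all 22 → value 71, running total 304.00
- track 1 (60/38 per unit): all 38 → value 60, running total 364.00
- track 5 (13/34 per unit): 30 of 34 → value 30×13/34 = 11.4706, running total 375.47
Total 375.47.

375.47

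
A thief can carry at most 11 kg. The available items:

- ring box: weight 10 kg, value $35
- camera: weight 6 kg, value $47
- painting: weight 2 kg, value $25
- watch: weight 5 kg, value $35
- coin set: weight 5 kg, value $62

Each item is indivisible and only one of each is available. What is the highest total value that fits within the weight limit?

This is a 0/1 knapsack; check combinations near the capacity.
- camera+coin set: weight 6+5=11, value 47+62=109
- watch+coin set: weight 5+5=10, value 35+62=97
- painting+coin set: weight 2+5=7, value 25+62=87
Best: $109.

$109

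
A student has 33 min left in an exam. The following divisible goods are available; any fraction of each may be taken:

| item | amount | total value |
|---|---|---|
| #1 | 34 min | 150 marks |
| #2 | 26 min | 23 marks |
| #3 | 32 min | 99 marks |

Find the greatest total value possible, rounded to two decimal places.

145.59

Take in order of value per unit:
- #1 (150/34 per unit): 33 of 34 → value 33×150/34 = 145.5882, running total 145.59
Total 145.59.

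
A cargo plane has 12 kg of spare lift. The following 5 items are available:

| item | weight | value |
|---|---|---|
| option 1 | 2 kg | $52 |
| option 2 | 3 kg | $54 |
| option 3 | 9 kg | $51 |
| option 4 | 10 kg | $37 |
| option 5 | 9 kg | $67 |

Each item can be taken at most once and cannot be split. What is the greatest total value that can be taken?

$121

Check high-value combinations within 12 kg:
- option 2+option 5: weight 3+9=12, value 54+67=121
- option 1+option 5: weight 2+9=11, value 52+67=119
- option 1+option 2: weight 2+3=5, value 52+54=106
- option 2+option 3: weight 3+9=12, value 54+51=105
Best: $121.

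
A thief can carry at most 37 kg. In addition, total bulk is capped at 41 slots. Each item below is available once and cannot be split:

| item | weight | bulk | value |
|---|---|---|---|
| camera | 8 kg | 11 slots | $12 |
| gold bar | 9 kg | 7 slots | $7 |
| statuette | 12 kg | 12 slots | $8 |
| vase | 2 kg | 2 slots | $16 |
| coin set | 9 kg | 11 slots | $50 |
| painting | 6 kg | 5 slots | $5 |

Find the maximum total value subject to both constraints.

Feasible sets respecting both limits:
- camera+statuette+vase+coin set+painting: weight 37, bulk 41, value 91
- camera+gold bar+vase+coin set+painting: weight 34, bulk 36, value 90
- camera+statuette+vase+coin set: weight 31, bulk 36, value 86
- camera+gold bar+vase+coin set: weight 28, bulk 31, value 85
Best: $91.

$91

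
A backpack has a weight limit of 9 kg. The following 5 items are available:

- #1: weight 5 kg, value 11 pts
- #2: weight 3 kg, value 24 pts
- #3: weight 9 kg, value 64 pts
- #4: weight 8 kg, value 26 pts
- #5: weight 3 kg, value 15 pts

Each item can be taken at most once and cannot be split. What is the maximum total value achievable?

64 pts

Check high-value combinations within 9 kg:
- #3: weight 9, value 64
- #2+#5: weight 3+3=6, value 24+15=39
- #1+#2: weight 5+3=8, value 11+24=35
Best: 64 pts.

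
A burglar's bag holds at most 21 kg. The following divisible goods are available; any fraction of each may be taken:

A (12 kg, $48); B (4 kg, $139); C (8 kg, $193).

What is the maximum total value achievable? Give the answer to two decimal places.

368.00

Take in order of value per unit:
- B (139/4 per unit): all 4 → value 139, running total 139.00
- C (193/8 per unit): all 8 → value 193, running total 332.00
- A (48/12 per unit): 9 of 12 → value 9×48/12 = 36.0000, running total 368.00
Total 368.00.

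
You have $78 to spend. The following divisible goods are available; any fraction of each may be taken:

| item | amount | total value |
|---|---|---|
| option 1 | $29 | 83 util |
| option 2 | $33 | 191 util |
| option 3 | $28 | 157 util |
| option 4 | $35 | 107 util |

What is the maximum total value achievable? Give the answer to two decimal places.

Take in order of value per unit:
- option 2 (191/33 per unit): all 33 → value 191, running total 191.00
- option 3 (157/28 per unit): all 28 → value 157, running total 348.00
- option 4 (107/35 per unit): 17 of 35 → value 17×107/35 = 51.9714, running total 399.97
Total 399.97.

399.97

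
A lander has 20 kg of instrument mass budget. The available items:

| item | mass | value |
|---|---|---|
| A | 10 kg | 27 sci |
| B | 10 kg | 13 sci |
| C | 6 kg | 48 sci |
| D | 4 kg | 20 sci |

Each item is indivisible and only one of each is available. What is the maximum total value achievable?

95 sci

Check high-value combinations within 20 kg:
- A+C+D: mass 10+6+4=20, value 27+48+20=95
- B+C+D: mass 10+6+4=20, value 13+48+20=81
- A+C: mass 10+6=16, value 27+48=75
- C+D: mass 6+4=10, value 48+20=68
- B+C: mass 10+6=16, value 13+48=61
Best: 95 sci.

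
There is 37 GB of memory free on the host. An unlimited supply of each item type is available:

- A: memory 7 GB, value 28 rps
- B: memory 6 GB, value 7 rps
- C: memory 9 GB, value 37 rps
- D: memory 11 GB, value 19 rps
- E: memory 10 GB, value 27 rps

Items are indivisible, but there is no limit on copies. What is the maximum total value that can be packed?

149 rps

Best value-per-unit is C at 37/9; filling with it alone gives 4×37 = 148.
Optimal mix: 4×A + 1×C → memory 37, value 149.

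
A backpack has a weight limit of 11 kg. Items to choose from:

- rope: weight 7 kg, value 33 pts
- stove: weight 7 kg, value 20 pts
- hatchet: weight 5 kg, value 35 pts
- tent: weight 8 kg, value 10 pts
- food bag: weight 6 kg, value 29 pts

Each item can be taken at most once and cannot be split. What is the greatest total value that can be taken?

64 pts

Check high-value combinations within 11 kg:
- hatchet+food bag: weight 5+6=11, value 35+29=64
- hatchet: weight 5, value 35
- rope: weight 7, value 33
- food bag: weight 6, value 29
Best: 64 pts.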